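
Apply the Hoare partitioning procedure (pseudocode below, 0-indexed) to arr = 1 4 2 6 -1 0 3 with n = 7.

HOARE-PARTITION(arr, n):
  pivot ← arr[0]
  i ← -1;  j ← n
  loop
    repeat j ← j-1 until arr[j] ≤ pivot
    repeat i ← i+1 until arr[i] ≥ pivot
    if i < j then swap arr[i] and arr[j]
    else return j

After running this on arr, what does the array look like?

pivot=1
j stops at 5 (0), i stops at 0 (1); swap ⇒ 0 4 2 6 -1 1 3
j stops at 4 (-1), i stops at 1 (4); swap ⇒ 0 -1 2 6 4 1 3
j stops at 1, i stops at 2; i≥j ⇒ return 1. arr=0 -1 2 6 4 1 3

0 -1 2 6 4 1 3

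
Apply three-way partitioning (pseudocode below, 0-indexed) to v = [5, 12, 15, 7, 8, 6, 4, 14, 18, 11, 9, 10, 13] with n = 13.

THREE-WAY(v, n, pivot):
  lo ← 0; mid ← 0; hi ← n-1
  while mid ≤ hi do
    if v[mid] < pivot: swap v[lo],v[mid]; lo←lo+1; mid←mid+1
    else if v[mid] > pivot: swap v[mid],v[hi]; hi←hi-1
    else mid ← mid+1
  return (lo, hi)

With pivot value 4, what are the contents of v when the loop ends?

[4, 15, 7, 8, 6, 12, 14, 18, 11, 9, 10, 13, 5]

lo=0 mid=0 hi=12
5>4: swap(0,12), hi=11 ⇒ [13, 12, 15, 7, 8, 6, 4, 14, 18, 11, 9, 10, 5]
13>4: swap(0,11), hi=10 ⇒ [10, 12, 15, 7, 8, 6, 4, 14, 18, 11, 9, 13, 5]
10>4: swap(0,10), hi=9 ⇒ [9, 12, 15, 7, 8, 6, 4, 14, 18, 11, 10, 13, 5]
9>4: swap(0,9), hi=8 ⇒ [11, 12, 15, 7, 8, 6, 4, 14, 18, 9, 10, 13, 5]
11>4: swap(0,8), hi=7 ⇒ [18, 12, 15, 7, 8, 6, 4, 14, 11, 9, 10, 13, 5]
18>4: swap(0,7), hi=6 ⇒ [14, 12, 15, 7, 8, 6, 4, 18, 11, 9, 10, 13, 5]
14>4: swap(0,6), hi=5 ⇒ [4, 12, 15, 7, 8, 6, 14, 18, 11, 9, 10, 13, 5]
4=4: mid=1
12>4: swap(1,5), hi=4 ⇒ [4, 6, 15, 7, 8, 12, 14, 18, 11, 9, 10, 13, 5]
6>4: swap(1,4), hi=3 ⇒ [4, 8, 15, 7, 6, 12, 14, 18, 11, 9, 10, 13, 5]
8>4: swap(1,3), hi=2 ⇒ [4, 7, 15, 8, 6, 12, 14, 18, 11, 9, 10, 13, 5]
7>4: swap(1,2), hi=1 ⇒ [4, 15, 7, 8, 6, 12, 14, 18, 11, 9, 10, 13, 5]
15>4: swap(1,1), hi=0 ⇒ [4, 15, 7, 8, 6, 12, 14, 18, 11, 9, 10, 13, 5]
done. lo=0 hi=0; v=[4, 15, 7, 8, 6, 12, 14, 18, 11, 9, 10, 13, 5]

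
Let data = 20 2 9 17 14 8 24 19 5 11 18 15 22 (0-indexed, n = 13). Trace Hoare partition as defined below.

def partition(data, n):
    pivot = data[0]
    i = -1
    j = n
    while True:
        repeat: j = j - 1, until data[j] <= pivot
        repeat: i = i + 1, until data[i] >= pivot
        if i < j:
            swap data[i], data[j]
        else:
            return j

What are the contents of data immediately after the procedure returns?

pivot=20
j stops at 11 (15), i stops at 0 (20); swap ⇒ 15 2 9 17 14 8 24 19 5 11 18 20 22
j stops at 10 (18), i stops at 6 (24); swap ⇒ 15 2 9 17 14 8 18 19 5 11 24 20 22
j stops at 9, i stops at 10; i≥j ⇒ return 9. data=15 2 9 17 14 8 18 19 5 11 24 20 22

15 2 9 17 14 8 18 19 5 11 24 20 22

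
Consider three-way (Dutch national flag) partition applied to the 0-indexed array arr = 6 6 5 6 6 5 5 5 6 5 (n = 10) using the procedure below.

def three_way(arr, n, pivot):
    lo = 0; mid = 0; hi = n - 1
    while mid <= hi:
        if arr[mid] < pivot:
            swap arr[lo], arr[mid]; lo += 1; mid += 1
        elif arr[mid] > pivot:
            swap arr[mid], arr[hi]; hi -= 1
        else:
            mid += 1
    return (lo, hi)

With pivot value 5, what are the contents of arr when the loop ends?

pivot = 5; lo=0, mid=0, hi=9
arr[mid]=6>5: swap arr[0],arr[9]; hi=8 → 5 6 5 6 6 5 5 5 6 6
arr[mid]=5=5: mid=1
arr[mid]=6>5: swap arr[1],arr[8]; hi=7 → 5 6 5 6 6 5 5 5 6 6
arr[mid]=6>5: swap arr[1],arr[7]; hi=6 → 5 5 5 6 6 5 5 6 6 6
arr[mid]=5=5: mid=2
arr[mid]=5=5: mid=3
arr[mid]=6>5: swap arr[3],arr[6]; hi=5 → 5 5 5 5 6 5 6 6 6 6
arr[mid]=5=5: mid=4
arr[mid]=6>5: swap arr[4],arr[5]; hi=4 → 5 5 5 5 5 6 6 6 6 6
arr[mid]=5=5: mid=5
end: lo=0, hi=4; arr = 5 5 5 5 5 6 6 6 6 6

5 5 5 5 5 6 6 6 6 6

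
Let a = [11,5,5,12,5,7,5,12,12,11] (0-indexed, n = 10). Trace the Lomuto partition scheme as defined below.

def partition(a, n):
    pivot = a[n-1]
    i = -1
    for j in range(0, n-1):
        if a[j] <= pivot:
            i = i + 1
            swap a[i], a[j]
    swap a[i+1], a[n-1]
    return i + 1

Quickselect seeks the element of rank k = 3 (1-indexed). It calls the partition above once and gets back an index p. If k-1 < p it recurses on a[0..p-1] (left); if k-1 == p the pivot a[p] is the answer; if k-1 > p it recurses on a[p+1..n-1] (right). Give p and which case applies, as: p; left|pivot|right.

6; left

pivot = a[9] = 11; i = -1
j=0: a[0]=11 ≤ 11 → i=0, swap a[0],a[0] (no change) → [11,5,5,12,5,7,5,12,12,11]
j=1: a[1]=5 ≤ 11 → i=1, swap a[1],a[1] (no change) → [11,5,5,12,5,7,5,12,12,11]
j=2: a[2]=5 ≤ 11 → i=2, swap a[2],a[2] (no change) → [11,5,5,12,5,7,5,12,12,11]
j=3: a[3]=12 > 11 → no swap
j=4: a[4]=5 ≤ 11 → i=3, swap a[3],a[4] → [11,5,5,5,12,7,5,12,12,11]
j=5: a[5]=7 ≤ 11 → i=4, swap a[4],a[5] → [11,5,5,5,7,12,5,12,12,11]
j=6: a[6]=5 ≤ 11 → i=5, swap a[5],a[6] → [11,5,5,5,7,5,12,12,12,11]
j=7: a[7]=12 > 11 → no swap
j=8: a[8]=12 > 11 → no swap
final swap a[6],a[9] → [11,5,5,5,7,5,11,12,12,12]; return 6
p = 6; k-1 = 2 < 6 ⇒ left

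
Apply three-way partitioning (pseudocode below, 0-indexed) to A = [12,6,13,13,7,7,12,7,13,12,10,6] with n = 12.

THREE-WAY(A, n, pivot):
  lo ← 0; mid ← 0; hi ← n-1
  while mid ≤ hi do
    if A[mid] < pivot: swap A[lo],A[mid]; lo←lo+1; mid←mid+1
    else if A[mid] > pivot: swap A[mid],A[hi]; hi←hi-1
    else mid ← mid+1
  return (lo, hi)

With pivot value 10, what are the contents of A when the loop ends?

[6,6,7,7,7,10,12,13,12,13,13,12]

pivot = 10; lo=0, mid=0, hi=11
A[mid]=12>10: swap A[0],A[11]; hi=10 → [6,6,13,13,7,7,12,7,13,12,10,12]
A[mid]=6<10: swap A[0],A[0]; lo=1,mid=1 → [6,6,13,13,7,7,12,7,13,12,10,12]
A[mid]=6<10: swap A[1],A[1]; lo=2,mid=2 → [6,6,13,13,7,7,12,7,13,12,10,12]
A[mid]=13>10: swap A[2],A[10]; hi=9 → [6,6,10,13,7,7,12,7,13,12,13,12]
A[mid]=10=10: mid=3
A[mid]=13>10: swap A[3],A[9]; hi=8 → [6,6,10,12,7,7,12,7,13,13,13,12]
A[mid]=12>10: swap A[3],A[8]; hi=7 → [6,6,10,13,7,7,12,7,12,13,13,12]
A[mid]=13>10: swap A[3],A[7]; hi=6 → [6,6,10,7,7,7,12,13,12,13,13,12]
A[mid]=7<10: swap A[2],A[3]; lo=3,mid=4 → [6,6,7,10,7,7,12,13,12,13,13,12]
A[mid]=7<10: swap A[3],A[4]; lo=4,mid=5 → [6,6,7,7,10,7,12,13,12,13,13,12]
A[mid]=7<10: swap A[4],A[5]; lo=5,mid=6 → [6,6,7,7,7,10,12,13,12,13,13,12]
A[mid]=12>10: swap A[6],A[6]; hi=5 → [6,6,7,7,7,10,12,13,12,13,13,12]
end: lo=5, hi=5; A = [6,6,7,7,7,10,12,13,12,13,13,12]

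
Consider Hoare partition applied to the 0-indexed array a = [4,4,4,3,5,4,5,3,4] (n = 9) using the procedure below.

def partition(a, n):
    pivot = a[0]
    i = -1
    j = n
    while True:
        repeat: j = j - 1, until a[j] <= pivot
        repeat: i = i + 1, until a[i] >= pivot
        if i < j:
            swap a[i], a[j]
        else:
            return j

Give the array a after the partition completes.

pivot=4
j stops at 8 (4), i stops at 0 (4); swap ⇒ [4,4,4,3,5,4,5,3,4]
j stops at 7 (3), i stops at 1 (4); swap ⇒ [4,3,4,3,5,4,5,4,4]
j stops at 5 (4), i stops at 2 (4); swap ⇒ [4,3,4,3,5,4,5,4,4]
j stops at 3, i stops at 4; i≥j ⇒ return 3. a=[4,3,4,3,5,4,5,4,4]

[4,3,4,3,5,4,5,4,4]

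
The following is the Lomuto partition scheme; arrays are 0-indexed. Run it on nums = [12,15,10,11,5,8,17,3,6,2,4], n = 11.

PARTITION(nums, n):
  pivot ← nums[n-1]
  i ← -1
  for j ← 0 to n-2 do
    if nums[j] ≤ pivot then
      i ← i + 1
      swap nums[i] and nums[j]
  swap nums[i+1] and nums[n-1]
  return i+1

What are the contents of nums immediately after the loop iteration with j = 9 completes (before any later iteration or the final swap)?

[3,2,10,11,5,8,17,12,6,15,4]

pivot = nums[10] = 4; i = -1
j=0: nums[0]=12 > 4 → no swap
j=1: nums[1]=15 > 4 → no swap
j=2: nums[2]=10 > 4 → no swap
j=3: nums[3]=11 > 4 → no swap
j=4: nums[4]=5 > 4 → no swap
j=5: nums[5]=8 > 4 → no swap
j=6: nums[6]=17 > 4 → no swap
j=7: nums[7]=3 ≤ 4 → i=0, swap nums[0],nums[7] → [3,15,10,11,5,8,17,12,6,2,4]
j=8: nums[8]=6 > 4 → no swap
j=9: nums[9]=2 ≤ 4 → i=1, swap nums[1],nums[9] → [3,2,10,11,5,8,17,12,6,15,4]
(after j=9) nums = [3,2,10,11,5,8,17,12,6,15,4]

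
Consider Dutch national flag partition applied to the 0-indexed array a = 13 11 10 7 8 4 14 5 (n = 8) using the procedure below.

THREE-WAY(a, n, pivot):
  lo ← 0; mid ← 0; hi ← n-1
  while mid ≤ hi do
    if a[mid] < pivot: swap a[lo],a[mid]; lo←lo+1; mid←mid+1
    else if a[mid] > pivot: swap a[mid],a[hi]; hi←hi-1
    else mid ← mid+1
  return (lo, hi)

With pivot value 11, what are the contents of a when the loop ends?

pivot = 11; lo=0, mid=0, hi=7
a[mid]=13>11: swap a[0],a[7]; hi=6 → 5 11 10 7 8 4 14 13
a[mid]=5<11: swap a[0],a[0]; lo=1,mid=1 → 5 11 10 7 8 4 14 13
a[mid]=11=11: mid=2
a[mid]=10<11: swap a[1],a[2]; lo=2,mid=3 → 5 10 11 7 8 4 14 13
a[mid]=7<11: swap a[2],a[3]; lo=3,mid=4 → 5 10 7 11 8 4 14 13
a[mid]=8<11: swap a[3],a[4]; lo=4,mid=5 → 5 10 7 8 11 4 14 13
a[mid]=4<11: swap a[4],a[5]; lo=5,mid=6 → 5 10 7 8 4 11 14 13
a[mid]=14>11: swap a[6],a[6]; hi=5 → 5 10 7 8 4 11 14 13
end: lo=5, hi=5; a = 5 10 7 8 4 11 14 13

5 10 7 8 4 11 14 13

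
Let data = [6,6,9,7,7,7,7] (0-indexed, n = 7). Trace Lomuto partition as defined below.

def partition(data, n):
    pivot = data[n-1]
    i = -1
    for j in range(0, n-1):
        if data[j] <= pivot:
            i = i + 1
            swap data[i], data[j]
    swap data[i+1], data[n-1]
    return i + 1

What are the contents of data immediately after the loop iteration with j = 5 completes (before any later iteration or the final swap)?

pivot=7, i=-1
j=0: 6≤7, i=0, swap(0,0) ⇒ [6,6,9,7,7,7,7]
j=1: 6≤7, i=1, swap(1,1) ⇒ [6,6,9,7,7,7,7]
j=2: 9>7, skip
j=3: 7≤7, i=2, swap(2,3) ⇒ [6,6,7,9,7,7,7]
j=4: 7≤7, i=3, swap(3,4) ⇒ [6,6,7,7,9,7,7]
j=5: 7≤7, i=4, swap(4,5) ⇒ [6,6,7,7,7,9,7]
(after j=5) data = [6,6,7,7,7,9,7]

[6,6,7,7,7,9,7]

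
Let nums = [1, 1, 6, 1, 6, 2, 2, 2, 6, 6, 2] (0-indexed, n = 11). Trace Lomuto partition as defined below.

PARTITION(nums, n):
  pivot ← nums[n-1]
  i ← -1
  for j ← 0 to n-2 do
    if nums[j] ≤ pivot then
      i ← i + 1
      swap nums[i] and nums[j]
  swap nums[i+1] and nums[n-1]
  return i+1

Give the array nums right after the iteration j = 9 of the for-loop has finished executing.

pivot = nums[10] = 2; i = -1
j=0: nums[0]=1 ≤ 2 → i=0, swap nums[0],nums[0] (no change) → [1, 1, 6, 1, 6, 2, 2, 2, 6, 6, 2]
j=1: nums[1]=1 ≤ 2 → i=1, swap nums[1],nums[1] (no change) → [1, 1, 6, 1, 6, 2, 2, 2, 6, 6, 2]
j=2: nums[2]=6 > 2 → no swap
j=3: nums[3]=1 ≤ 2 → i=2, swap nums[2],nums[3] → [1, 1, 1, 6, 6, 2, 2, 2, 6, 6, 2]
j=4: nums[4]=6 > 2 → no swap
j=5: nums[5]=2 ≤ 2 → i=3, swap nums[3],nums[5] → [1, 1, 1, 2, 6, 6, 2, 2, 6, 6, 2]
j=6: nums[6]=2 ≤ 2 → i=4, swap nums[4],nums[6] → [1, 1, 1, 2, 2, 6, 6, 2, 6, 6, 2]
j=7: nums[7]=2 ≤ 2 → i=5, swap nums[5],nums[7] → [1, 1, 1, 2, 2, 2, 6, 6, 6, 6, 2]
j=8: nums[8]=6 > 2 → no swap
j=9: nums[9]=6 > 2 → no swap
(after j=9) nums = [1, 1, 1, 2, 2, 2, 6, 6, 6, 6, 2]

[1, 1, 1, 2, 2, 2, 6, 6, 6, 6, 2]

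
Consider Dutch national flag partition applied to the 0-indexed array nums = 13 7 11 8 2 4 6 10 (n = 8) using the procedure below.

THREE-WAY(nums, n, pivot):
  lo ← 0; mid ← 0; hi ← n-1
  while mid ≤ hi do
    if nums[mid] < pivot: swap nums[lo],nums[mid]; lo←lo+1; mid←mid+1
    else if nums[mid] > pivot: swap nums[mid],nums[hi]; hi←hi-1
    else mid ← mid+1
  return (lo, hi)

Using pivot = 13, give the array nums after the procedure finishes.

7 11 8 2 4 6 10 13

lo=0 mid=0 hi=7
13=13: mid=1
7<13: swap(0,1), lo=1 mid=2 ⇒ 7 13 11 8 2 4 6 10
11<13: swap(1,2), lo=2 mid=3 ⇒ 7 11 13 8 2 4 6 10
8<13: swap(2,3), lo=3 mid=4 ⇒ 7 11 8 13 2 4 6 10
2<13: swap(3,4), lo=4 mid=5 ⇒ 7 11 8 2 13 4 6 10
4<13: swap(4,5), lo=5 mid=6 ⇒ 7 11 8 2 4 13 6 10
6<13: swap(5,6), lo=6 mid=7 ⇒ 7 11 8 2 4 6 13 10
10<13: swap(6,7), lo=7 mid=8 ⇒ 7 11 8 2 4 6 10 13
done. lo=7 hi=7; nums=7 11 8 2 4 6 10 13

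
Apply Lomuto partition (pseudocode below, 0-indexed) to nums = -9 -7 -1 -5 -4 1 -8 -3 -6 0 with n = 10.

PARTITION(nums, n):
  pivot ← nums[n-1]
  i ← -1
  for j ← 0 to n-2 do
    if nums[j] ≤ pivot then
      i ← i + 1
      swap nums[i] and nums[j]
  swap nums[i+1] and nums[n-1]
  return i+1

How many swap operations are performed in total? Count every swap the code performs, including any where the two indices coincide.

9

pivot = nums[9] = 0; i = -1
j=0: nums[0]=-9 ≤ 0 → i=0, swap nums[0],nums[0] (no change) → -9 -7 -1 -5 -4 1 -8 -3 -6 0
j=1: nums[1]=-7 ≤ 0 → i=1, swap nums[1],nums[1] (no change) → -9 -7 -1 -5 -4 1 -8 -3 -6 0
j=2: nums[2]=-1 ≤ 0 → i=2, swap nums[2],nums[2] (no change) → -9 -7 -1 -5 -4 1 -8 -3 -6 0
j=3: nums[3]=-5 ≤ 0 → i=3, swap nums[3],nums[3] (no change) → -9 -7 -1 -5 -4 1 -8 -3 -6 0
j=4: nums[4]=-4 ≤ 0 → i=4, swap nums[4],nums[4] (no change) → -9 -7 -1 -5 -4 1 -8 -3 -6 0
j=5: nums[5]=1 > 0 → no swap
j=6: nums[6]=-8 ≤ 0 → i=5, swap nums[5],nums[6] → -9 -7 -1 -5 -4 -8 1 -3 -6 0
j=7: nums[7]=-3 ≤ 0 → i=6, swap nums[6],nums[7] → -9 -7 -1 -5 -4 -8 -3 1 -6 0
j=8: nums[8]=-6 ≤ 0 → i=7, swap nums[7],nums[8] → -9 -7 -1 -5 -4 -8 -3 -6 1 0
final swap nums[8],nums[9] → -9 -7 -1 -5 -4 -8 -3 -6 0 1; return 8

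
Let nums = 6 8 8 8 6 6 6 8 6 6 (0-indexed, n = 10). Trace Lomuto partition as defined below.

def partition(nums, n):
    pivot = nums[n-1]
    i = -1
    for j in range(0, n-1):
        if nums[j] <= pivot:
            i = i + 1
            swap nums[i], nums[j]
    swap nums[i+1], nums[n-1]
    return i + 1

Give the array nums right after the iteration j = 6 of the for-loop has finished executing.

pivot=6, i=-1
j=0: 6≤6, i=0, swap(0,0) ⇒ 6 8 8 8 6 6 6 8 6 6
j=1: 8>6, skip
j=2: 8>6, skip
j=3: 8>6, skip
j=4: 6≤6, i=1, swap(1,4) ⇒ 6 6 8 8 8 6 6 8 6 6
j=5: 6≤6, i=2, swap(2,5) ⇒ 6 6 6 8 8 8 6 8 6 6
j=6: 6≤6, i=3, swap(3,6) ⇒ 6 6 6 6 8 8 8 8 6 6
(after j=6) nums = 6 6 6 6 8 8 8 8 6 6

6 6 6 6 8 8 8 8 6 6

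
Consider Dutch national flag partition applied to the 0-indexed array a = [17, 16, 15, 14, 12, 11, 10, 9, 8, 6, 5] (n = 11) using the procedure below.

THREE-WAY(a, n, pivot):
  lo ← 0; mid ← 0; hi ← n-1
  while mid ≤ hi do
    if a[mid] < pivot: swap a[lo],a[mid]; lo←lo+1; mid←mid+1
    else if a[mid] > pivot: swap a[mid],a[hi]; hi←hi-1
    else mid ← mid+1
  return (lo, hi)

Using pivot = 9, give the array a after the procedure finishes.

lo=0 mid=0 hi=10
17>9: swap(0,10), hi=9 ⇒ [5, 16, 15, 14, 12, 11, 10, 9, 8, 6, 17]
5<9: swap(0,0), lo=1 mid=1 ⇒ [5, 16, 15, 14, 12, 11, 10, 9, 8, 6, 17]
16>9: swap(1,9), hi=8 ⇒ [5, 6, 15, 14, 12, 11, 10, 9, 8, 16, 17]
6<9: swap(1,1), lo=2 mid=2 ⇒ [5, 6, 15, 14, 12, 11, 10, 9, 8, 16, 17]
15>9: swap(2,8), hi=7 ⇒ [5, 6, 8, 14, 12, 11, 10, 9, 15, 16, 17]
8<9: swap(2,2), lo=3 mid=3 ⇒ [5, 6, 8, 14, 12, 11, 10, 9, 15, 16, 17]
14>9: swap(3,7), hi=6 ⇒ [5, 6, 8, 9, 12, 11, 10, 14, 15, 16, 17]
9=9: mid=4
12>9: swap(4,6), hi=5 ⇒ [5, 6, 8, 9, 10, 11, 12, 14, 15, 16, 17]
10>9: swap(4,5), hi=4 ⇒ [5, 6, 8, 9, 11, 10, 12, 14, 15, 16, 17]
11>9: swap(4,4), hi=3 ⇒ [5, 6, 8, 9, 11, 10, 12, 14, 15, 16, 17]
done. lo=3 hi=3; a=[5, 6, 8, 9, 11, 10, 12, 14, 15, 16, 17]

[5, 6, 8, 9, 11, 10, 12, 14, 15, 16, 17]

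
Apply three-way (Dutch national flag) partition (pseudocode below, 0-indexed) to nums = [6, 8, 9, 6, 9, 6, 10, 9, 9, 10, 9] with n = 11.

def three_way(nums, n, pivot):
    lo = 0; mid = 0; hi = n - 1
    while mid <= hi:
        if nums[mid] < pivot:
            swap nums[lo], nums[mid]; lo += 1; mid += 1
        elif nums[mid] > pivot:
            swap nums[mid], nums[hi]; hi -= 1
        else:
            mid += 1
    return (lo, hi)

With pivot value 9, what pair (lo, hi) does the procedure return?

lo=0 mid=0 hi=10
6<9: swap(0,0), lo=1 mid=1 ⇒ [6, 8, 9, 6, 9, 6, 10, 9, 9, 10, 9]
8<9: swap(1,1), lo=2 mid=2 ⇒ [6, 8, 9, 6, 9, 6, 10, 9, 9, 10, 9]
9=9: mid=3
6<9: swap(2,3), lo=3 mid=4 ⇒ [6, 8, 6, 9, 9, 6, 10, 9, 9, 10, 9]
9=9: mid=5
6<9: swap(3,5), lo=4 mid=6 ⇒ [6, 8, 6, 6, 9, 9, 10, 9, 9, 10, 9]
10>9: swap(6,10), hi=9 ⇒ [6, 8, 6, 6, 9, 9, 9, 9, 9, 10, 10]
9=9: mid=7
9=9: mid=8
9=9: mid=9
10>9: swap(9,9), hi=8 ⇒ [6, 8, 6, 6, 9, 9, 9, 9, 9, 10, 10]
done. lo=4 hi=8; nums=[6, 8, 6, 6, 9, 9, 9, 9, 9, 10, 10]

(4, 8)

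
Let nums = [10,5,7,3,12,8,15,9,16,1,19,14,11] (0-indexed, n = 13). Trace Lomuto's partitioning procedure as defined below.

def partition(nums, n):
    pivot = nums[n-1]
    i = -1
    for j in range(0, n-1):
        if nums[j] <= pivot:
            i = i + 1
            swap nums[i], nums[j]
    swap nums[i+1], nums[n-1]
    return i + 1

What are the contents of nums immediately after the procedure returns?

pivot = nums[12] = 11; i = -1
j=0: nums[0]=10 ≤ 11 → i=0, swap nums[0],nums[0] (no change) → [10,5,7,3,12,8,15,9,16,1,19,14,11]
j=1: nums[1]=5 ≤ 11 → i=1, swap nums[1],nums[1] (no change) → [10,5,7,3,12,8,15,9,16,1,19,14,11]
j=2: nums[2]=7 ≤ 11 → i=2, swap nums[2],nums[2] (no change) → [10,5,7,3,12,8,15,9,16,1,19,14,11]
j=3: nums[3]=3 ≤ 11 → i=3, swap nums[3],nums[3] (no change) → [10,5,7,3,12,8,15,9,16,1,19,14,11]
j=4: nums[4]=12 > 11 → no swap
j=5: nums[5]=8 ≤ 11 → i=4, swap nums[4],nums[5] → [10,5,7,3,8,12,15,9,16,1,19,14,11]
j=6: nums[6]=15 > 11 → no swap
j=7: nums[7]=9 ≤ 11 → i=5, swap nums[5],nums[7] → [10,5,7,3,8,9,15,12,16,1,19,14,11]
j=8: nums[8]=16 > 11 → no swap
j=9: nums[9]=1 ≤ 11 → i=6, swap nums[6],nums[9] → [10,5,7,3,8,9,1,12,16,15,19,14,11]
j=10: nums[10]=19 > 11 → no swap
j=11: nums[11]=14 > 11 → no swap
final swap nums[7],nums[12] → [10,5,7,3,8,9,1,11,16,15,19,14,12]; return 7

[10,5,7,3,8,9,1,11,16,15,19,14,12]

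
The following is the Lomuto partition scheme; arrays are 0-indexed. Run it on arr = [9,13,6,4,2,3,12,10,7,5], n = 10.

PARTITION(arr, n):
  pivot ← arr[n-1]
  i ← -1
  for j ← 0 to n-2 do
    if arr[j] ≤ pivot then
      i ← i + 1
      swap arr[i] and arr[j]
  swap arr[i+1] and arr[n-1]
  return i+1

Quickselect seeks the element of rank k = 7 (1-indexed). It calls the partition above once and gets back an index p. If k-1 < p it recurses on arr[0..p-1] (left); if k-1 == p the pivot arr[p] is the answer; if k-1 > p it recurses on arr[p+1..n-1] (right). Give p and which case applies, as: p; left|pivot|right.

pivot = arr[9] = 5; i = -1
j=0: arr[0]=9 > 5 → no swap
j=1: arr[1]=13 > 5 → no swap
j=2: arr[2]=6 > 5 → no swap
j=3: arr[3]=4 ≤ 5 → i=0, swap arr[0],arr[3] → [4,13,6,9,2,3,12,10,7,5]
j=4: arr[4]=2 ≤ 5 → i=1, swap arr[1],arr[4] → [4,2,6,9,13,3,12,10,7,5]
j=5: arr[5]=3 ≤ 5 → i=2, swap arr[2],arr[5] → [4,2,3,9,13,6,12,10,7,5]
j=6: arr[6]=12 > 5 → no swap
j=7: arr[7]=10 > 5 → no swap
j=8: arr[8]=7 > 5 → no swap
final swap arr[3],arr[9] → [4,2,3,5,13,6,12,10,7,9]; return 3
p = 3; k-1 = 6 > 3 ⇒ right

3; right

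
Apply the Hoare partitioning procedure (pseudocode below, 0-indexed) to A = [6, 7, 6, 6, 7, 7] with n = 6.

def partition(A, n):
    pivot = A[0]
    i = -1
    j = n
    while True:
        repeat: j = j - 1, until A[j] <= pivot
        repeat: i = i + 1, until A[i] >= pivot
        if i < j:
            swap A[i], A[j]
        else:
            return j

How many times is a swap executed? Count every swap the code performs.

2

pivot=6
j stops at 3 (6), i stops at 0 (6); swap ⇒ [6, 7, 6, 6, 7, 7]
j stops at 2 (6), i stops at 1 (7); swap ⇒ [6, 6, 7, 6, 7, 7]
j stops at 1, i stops at 2; i≥j ⇒ return 1. A=[6, 6, 7, 6, 7, 7]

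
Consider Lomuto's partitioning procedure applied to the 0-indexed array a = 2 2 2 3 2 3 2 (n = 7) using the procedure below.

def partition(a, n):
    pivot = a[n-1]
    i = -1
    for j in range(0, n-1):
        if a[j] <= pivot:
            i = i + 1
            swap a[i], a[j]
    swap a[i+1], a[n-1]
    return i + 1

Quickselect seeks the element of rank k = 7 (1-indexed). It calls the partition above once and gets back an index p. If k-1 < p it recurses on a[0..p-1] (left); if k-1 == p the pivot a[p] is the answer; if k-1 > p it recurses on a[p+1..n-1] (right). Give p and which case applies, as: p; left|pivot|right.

pivot = a[6] = 2; i = -1
j=0: a[0]=2 ≤ 2 → i=0, swap a[0],a[0] (no change) → 2 2 2 3 2 3 2
j=1: a[1]=2 ≤ 2 → i=1, swap a[1],a[1] (no change) → 2 2 2 3 2 3 2
j=2: a[2]=2 ≤ 2 → i=2, swap a[2],a[2] (no change) → 2 2 2 3 2 3 2
j=3: a[3]=3 > 2 → no swap
j=4: a[4]=2 ≤ 2 → i=3, swap a[3],a[4] → 2 2 2 2 3 3 2
j=5: a[5]=3 > 2 → no swap
final swap a[4],a[6] → 2 2 2 2 2 3 3; return 4
p = 4; k-1 = 6 > 4 ⇒ right

4; right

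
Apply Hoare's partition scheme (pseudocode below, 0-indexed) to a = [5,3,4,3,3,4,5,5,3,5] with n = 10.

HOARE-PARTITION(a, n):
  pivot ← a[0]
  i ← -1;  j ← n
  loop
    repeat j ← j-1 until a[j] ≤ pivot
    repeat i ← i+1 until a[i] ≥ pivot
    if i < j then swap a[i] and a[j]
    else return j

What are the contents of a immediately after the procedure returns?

[5,3,4,3,3,4,3,5,5,5]

pivot = a[0] = 5; i = -1, j = 10
j→9 (a[9]=5≤5), i→0 (a[0]=5≥5); i<j, swap → [5,3,4,3,3,4,5,5,3,5]
j→8 (a[8]=3≤5), i→6 (a[6]=5≥5); i<j, swap → [5,3,4,3,3,4,3,5,5,5]
j→7, i→7; i≥j, return j=7. a = [5,3,4,3,3,4,3,5,5,5]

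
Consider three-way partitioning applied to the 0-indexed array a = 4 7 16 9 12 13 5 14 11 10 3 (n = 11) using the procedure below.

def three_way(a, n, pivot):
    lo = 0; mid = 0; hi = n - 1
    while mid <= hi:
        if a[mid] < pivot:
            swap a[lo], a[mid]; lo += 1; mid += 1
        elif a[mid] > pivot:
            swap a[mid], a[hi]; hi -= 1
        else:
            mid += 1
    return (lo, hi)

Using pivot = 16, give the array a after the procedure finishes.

4 7 9 12 13 5 14 11 10 3 16

lo=0 mid=0 hi=10
4<16: swap(0,0), lo=1 mid=1 ⇒ 4 7 16 9 12 13 5 14 11 10 3
7<16: swap(1,1), lo=2 mid=2 ⇒ 4 7 16 9 12 13 5 14 11 10 3
16=16: mid=3
9<16: swap(2,3), lo=3 mid=4 ⇒ 4 7 9 16 12 13 5 14 11 10 3
12<16: swap(3,4), lo=4 mid=5 ⇒ 4 7 9 12 16 13 5 14 11 10 3
13<16: swap(4,5), lo=5 mid=6 ⇒ 4 7 9 12 13 16 5 14 11 10 3
5<16: swap(5,6), lo=6 mid=7 ⇒ 4 7 9 12 13 5 16 14 11 10 3
14<16: swap(6,7), lo=7 mid=8 ⇒ 4 7 9 12 13 5 14 16 11 10 3
11<16: swap(7,8), lo=8 mid=9 ⇒ 4 7 9 12 13 5 14 11 16 10 3
10<16: swap(8,9), lo=9 mid=10 ⇒ 4 7 9 12 13 5 14 11 10 16 3
3<16: swap(9,10), lo=10 mid=11 ⇒ 4 7 9 12 13 5 14 11 10 3 16
done. lo=10 hi=10; a=4 7 9 12 13 5 14 11 10 3 16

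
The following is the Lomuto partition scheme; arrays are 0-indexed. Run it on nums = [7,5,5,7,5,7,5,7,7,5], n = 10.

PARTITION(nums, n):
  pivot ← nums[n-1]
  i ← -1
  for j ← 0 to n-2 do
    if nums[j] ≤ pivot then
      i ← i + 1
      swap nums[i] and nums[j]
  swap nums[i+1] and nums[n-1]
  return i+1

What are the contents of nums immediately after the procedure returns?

pivot=5, i=-1
j=0: 7>5, skip
j=1: 5≤5, i=0, swap(0,1) ⇒ [5,7,5,7,5,7,5,7,7,5]
j=2: 5≤5, i=1, swap(1,2) ⇒ [5,5,7,7,5,7,5,7,7,5]
j=3: 7>5, skip
j=4: 5≤5, i=2, swap(2,4) ⇒ [5,5,5,7,7,7,5,7,7,5]
j=5: 7>5, skip
j=6: 5≤5, i=3, swap(3,6) ⇒ [5,5,5,5,7,7,7,7,7,5]
j=7: 7>5, skip
j=8: 7>5, skip
swap(4,9) ⇒ [5,5,5,5,5,7,7,7,7,7]; return 4

[5,5,5,5,5,7,7,7,7,7]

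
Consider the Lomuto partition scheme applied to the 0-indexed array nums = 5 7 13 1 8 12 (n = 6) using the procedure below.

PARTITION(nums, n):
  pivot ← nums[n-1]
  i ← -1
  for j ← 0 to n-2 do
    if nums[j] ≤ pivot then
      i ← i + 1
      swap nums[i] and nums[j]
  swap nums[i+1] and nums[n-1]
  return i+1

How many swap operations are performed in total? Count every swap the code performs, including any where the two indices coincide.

5

pivot=12, i=-1
j=0: 5≤12, i=0, swap(0,0) ⇒ 5 7 13 1 8 12
j=1: 7≤12, i=1, swap(1,1) ⇒ 5 7 13 1 8 12
j=2: 13>12, skip
j=3: 1≤12, i=2, swap(2,3) ⇒ 5 7 1 13 8 12
j=4: 8≤12, i=3, swap(3,4) ⇒ 5 7 1 8 13 12
swap(4,5) ⇒ 5 7 1 8 12 13; return 4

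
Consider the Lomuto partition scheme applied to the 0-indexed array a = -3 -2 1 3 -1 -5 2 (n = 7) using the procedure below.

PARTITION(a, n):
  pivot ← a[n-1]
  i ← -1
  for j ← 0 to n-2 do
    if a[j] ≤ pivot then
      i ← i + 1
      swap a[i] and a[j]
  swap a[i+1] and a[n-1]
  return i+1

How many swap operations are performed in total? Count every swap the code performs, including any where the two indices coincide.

pivot=2, i=-1
j=0: -3≤2, i=0, swap(0,0) ⇒ -3 -2 1 3 -1 -5 2
j=1: -2≤2, i=1, swap(1,1) ⇒ -3 -2 1 3 -1 -5 2
j=2: 1≤2, i=2, swap(2,2) ⇒ -3 -2 1 3 -1 -5 2
j=3: 3>2, skip
j=4: -1≤2, i=3, swap(3,4) ⇒ -3 -2 1 -1 3 -5 2
j=5: -5≤2, i=4, swap(4,5) ⇒ -3 -2 1 -1 -5 3 2
swap(5,6) ⇒ -3 -2 1 -1 -5 2 3; return 5

6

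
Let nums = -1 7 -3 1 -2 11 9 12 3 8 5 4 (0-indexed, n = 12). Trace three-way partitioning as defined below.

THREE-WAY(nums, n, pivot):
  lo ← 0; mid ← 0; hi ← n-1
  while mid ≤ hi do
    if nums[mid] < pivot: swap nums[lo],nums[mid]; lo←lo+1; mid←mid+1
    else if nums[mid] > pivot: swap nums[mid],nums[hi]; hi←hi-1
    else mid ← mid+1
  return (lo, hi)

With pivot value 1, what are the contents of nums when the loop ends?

pivot = 1; lo=0, mid=0, hi=11
nums[mid]=-1<1: swap nums[0],nums[0]; lo=1,mid=1 → -1 7 -3 1 -2 11 9 12 3 8 5 4
nums[mid]=7>1: swap nums[1],nums[11]; hi=10 → -1 4 -3 1 -2 11 9 12 3 8 5 7
nums[mid]=4>1: swap nums[1],nums[10]; hi=9 → -1 5 -3 1 -2 11 9 12 3 8 4 7
nums[mid]=5>1: swap nums[1],nums[9]; hi=8 → -1 8 -3 1 -2 11 9 12 3 5 4 7
nums[mid]=8>1: swap nums[1],nums[8]; hi=7 → -1 3 -3 1 -2 11 9 12 8 5 4 7
nums[mid]=3>1: swap nums[1],nums[7]; hi=6 → -1 12 -3 1 -2 11 9 3 8 5 4 7
nums[mid]=12>1: swap nums[1],nums[6]; hi=5 → -1 9 -3 1 -2 11 12 3 8 5 4 7
nums[mid]=9>1: swap nums[1],nums[5]; hi=4 → -1 11 -3 1 -2 9 12 3 8 5 4 7
nums[mid]=11>1: swap nums[1],nums[4]; hi=3 → -1 -2 -3 1 11 9 12 3 8 5 4 7
nums[mid]=-2<1: swap nums[1],nums[1]; lo=2,mid=2 → -1 -2 -3 1 11 9 12 3 8 5 4 7
nums[mid]=-3<1: swap nums[2],nums[2]; lo=3,mid=3 → -1 -2 -3 1 11 9 12 3 8 5 4 7
nums[mid]=1=1: mid=4
end: lo=3, hi=3; nums = -1 -2 -3 1 11 9 12 3 8 5 4 7

-1 -2 -3 1 11 9 12 3 8 5 4 7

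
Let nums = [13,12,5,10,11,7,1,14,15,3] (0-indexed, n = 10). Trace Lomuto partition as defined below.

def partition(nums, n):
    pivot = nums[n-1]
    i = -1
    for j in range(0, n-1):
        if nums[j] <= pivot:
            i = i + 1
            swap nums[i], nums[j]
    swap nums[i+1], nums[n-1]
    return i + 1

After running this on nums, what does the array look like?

[1,3,5,10,11,7,13,14,15,12]

pivot = nums[9] = 3; i = -1
j=0: nums[0]=13 > 3 → no swap
j=1: nums[1]=12 > 3 → no swap
j=2: nums[2]=5 > 3 → no swap
j=3: nums[3]=10 > 3 → no swap
j=4: nums[4]=11 > 3 → no swap
j=5: nums[5]=7 > 3 → no swap
j=6: nums[6]=1 ≤ 3 → i=0, swap nums[0],nums[6] → [1,12,5,10,11,7,13,14,15,3]
j=7: nums[7]=14 > 3 → no swap
j=8: nums[8]=15 > 3 → no swap
final swap nums[1],nums[9] → [1,3,5,10,11,7,13,14,15,12]; return 1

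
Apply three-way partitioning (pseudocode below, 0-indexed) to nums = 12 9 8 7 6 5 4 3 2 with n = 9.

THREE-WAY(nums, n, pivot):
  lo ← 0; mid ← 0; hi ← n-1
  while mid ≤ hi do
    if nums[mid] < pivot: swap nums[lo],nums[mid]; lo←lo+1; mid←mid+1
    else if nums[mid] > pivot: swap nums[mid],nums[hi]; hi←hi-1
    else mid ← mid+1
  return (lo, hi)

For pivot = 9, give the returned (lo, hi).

(7, 7)

pivot = 9; lo=0, mid=0, hi=8
nums[mid]=12>9: swap nums[0],nums[8]; hi=7 → 2 9 8 7 6 5 4 3 12
nums[mid]=2<9: swap nums[0],nums[0]; lo=1,mid=1 → 2 9 8 7 6 5 4 3 12
nums[mid]=9=9: mid=2
nums[mid]=8<9: swap nums[1],nums[2]; lo=2,mid=3 → 2 8 9 7 6 5 4 3 12
nums[mid]=7<9: swap nums[2],nums[3]; lo=3,mid=4 → 2 8 7 9 6 5 4 3 12
nums[mid]=6<9: swap nums[3],nums[4]; lo=4,mid=5 → 2 8 7 6 9 5 4 3 12
nums[mid]=5<9: swap nums[4],nums[5]; lo=5,mid=6 → 2 8 7 6 5 9 4 3 12
nums[mid]=4<9: swap nums[5],nums[6]; lo=6,mid=7 → 2 8 7 6 5 4 9 3 12
nums[mid]=3<9: swap nums[6],nums[7]; lo=7,mid=8 → 2 8 7 6 5 4 3 9 12
end: lo=7, hi=7; nums = 2 8 7 6 5 4 3 9 12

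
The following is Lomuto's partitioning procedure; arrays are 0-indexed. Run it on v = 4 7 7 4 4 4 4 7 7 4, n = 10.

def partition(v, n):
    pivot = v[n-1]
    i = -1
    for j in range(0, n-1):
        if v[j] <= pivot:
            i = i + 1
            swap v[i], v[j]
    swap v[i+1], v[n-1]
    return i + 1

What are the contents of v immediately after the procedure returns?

pivot = v[9] = 4; i = -1
j=0: v[0]=4 ≤ 4 → i=0, swap v[0],v[0] (no change) → 4 7 7 4 4 4 4 7 7 4
j=1: v[1]=7 > 4 → no swap
j=2: v[2]=7 > 4 → no swap
j=3: v[3]=4 ≤ 4 → i=1, swap v[1],v[3] → 4 4 7 7 4 4 4 7 7 4
j=4: v[4]=4 ≤ 4 → i=2, swap v[2],v[4] → 4 4 4 7 7 4 4 7 7 4
j=5: v[5]=4 ≤ 4 → i=3, swap v[3],v[5] → 4 4 4 4 7 7 4 7 7 4
j=6: v[6]=4 ≤ 4 → i=4, swap v[4],v[6] → 4 4 4 4 4 7 7 7 7 4
j=7: v[7]=7 > 4 → no swap
j=8: v[8]=7 > 4 → no swap
final swap v[5],v[9] → 4 4 4 4 4 4 7 7 7 7; return 5

4 4 4 4 4 4 7 7 7 7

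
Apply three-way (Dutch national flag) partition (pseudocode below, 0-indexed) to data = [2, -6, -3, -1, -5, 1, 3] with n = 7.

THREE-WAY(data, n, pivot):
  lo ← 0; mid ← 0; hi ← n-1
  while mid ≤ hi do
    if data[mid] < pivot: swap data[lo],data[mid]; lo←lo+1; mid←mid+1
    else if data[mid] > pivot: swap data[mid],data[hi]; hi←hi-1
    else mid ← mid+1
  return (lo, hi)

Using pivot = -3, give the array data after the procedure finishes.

lo=0 mid=0 hi=6
2>-3: swap(0,6), hi=5 ⇒ [3, -6, -3, -1, -5, 1, 2]
3>-3: swap(0,5), hi=4 ⇒ [1, -6, -3, -1, -5, 3, 2]
1>-3: swap(0,4), hi=3 ⇒ [-5, -6, -3, -1, 1, 3, 2]
-5<-3: swap(0,0), lo=1 mid=1 ⇒ [-5, -6, -3, -1, 1, 3, 2]
-6<-3: swap(1,1), lo=2 mid=2 ⇒ [-5, -6, -3, -1, 1, 3, 2]
-3=-3: mid=3
-1>-3: swap(3,3), hi=2 ⇒ [-5, -6, -3, -1, 1, 3, 2]
done. lo=2 hi=2; data=[-5, -6, -3, -1, 1, 3, 2]

[-5, -6, -3, -1, 1, 3, 2]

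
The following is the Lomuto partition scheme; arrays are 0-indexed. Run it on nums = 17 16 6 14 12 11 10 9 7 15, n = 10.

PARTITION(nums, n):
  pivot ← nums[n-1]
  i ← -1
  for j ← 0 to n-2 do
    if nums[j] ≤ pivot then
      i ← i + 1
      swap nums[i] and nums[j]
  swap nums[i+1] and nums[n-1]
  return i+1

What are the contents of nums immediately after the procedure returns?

pivot = nums[9] = 15; i = -1
j=0: nums[0]=17 > 15 → no swap
j=1: nums[1]=16 > 15 → no swap
j=2: nums[2]=6 ≤ 15 → i=0, swap nums[0],nums[2] → 6 16 17 14 12 11 10 9 7 15
j=3: nums[3]=14 ≤ 15 → i=1, swap nums[1],nums[3] → 6 14 17 16 12 11 10 9 7 15
j=4: nums[4]=12 ≤ 15 → i=2, swap nums[2],nums[4] → 6 14 12 16 17 11 10 9 7 15
j=5: nums[5]=11 ≤ 15 → i=3, swap nums[3],nums[5] → 6 14 12 11 17 16 10 9 7 15
j=6: nums[6]=10 ≤ 15 → i=4, swap nums[4],nums[6] → 6 14 12 11 10 16 17 9 7 15
j=7: nums[7]=9 ≤ 15 → i=5, swap nums[5],nums[7] → 6 14 12 11 10 9 17 16 7 15
j=8: nums[8]=7 ≤ 15 → i=6, swap nums[6],nums[8] → 6 14 12 11 10 9 7 16 17 15
final swap nums[7],nums[9] → 6 14 12 11 10 9 7 15 17 16; return 7

6 14 12 11 10 9 7 15 17 16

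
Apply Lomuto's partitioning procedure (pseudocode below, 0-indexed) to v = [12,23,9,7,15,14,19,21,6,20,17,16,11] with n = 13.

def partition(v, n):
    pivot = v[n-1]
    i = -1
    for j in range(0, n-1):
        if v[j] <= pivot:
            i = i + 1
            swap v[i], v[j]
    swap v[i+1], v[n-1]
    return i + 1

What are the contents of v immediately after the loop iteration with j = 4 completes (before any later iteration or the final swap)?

[9,7,12,23,15,14,19,21,6,20,17,16,11]

pivot = v[12] = 11; i = -1
j=0: v[0]=12 > 11 → no swap
j=1: v[1]=23 > 11 → no swap
j=2: v[2]=9 ≤ 11 → i=0, swap v[0],v[2] → [9,23,12,7,15,14,19,21,6,20,17,16,11]
j=3: v[3]=7 ≤ 11 → i=1, swap v[1],v[3] → [9,7,12,23,15,14,19,21,6,20,17,16,11]
j=4: v[4]=15 > 11 → no swap
(after j=4) v = [9,7,12,23,15,14,19,21,6,20,17,16,11]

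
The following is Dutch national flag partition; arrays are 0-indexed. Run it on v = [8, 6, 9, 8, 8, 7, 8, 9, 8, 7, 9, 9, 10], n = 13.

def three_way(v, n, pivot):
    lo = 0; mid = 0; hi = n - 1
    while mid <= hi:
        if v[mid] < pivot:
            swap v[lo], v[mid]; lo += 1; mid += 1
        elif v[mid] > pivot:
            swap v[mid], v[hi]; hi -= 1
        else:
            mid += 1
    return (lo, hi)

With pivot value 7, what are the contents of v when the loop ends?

[6, 7, 7, 8, 8, 8, 9, 8, 9, 9, 9, 10, 8]

pivot = 7; lo=0, mid=0, hi=12
v[mid]=8>7: swap v[0],v[12]; hi=11 → [10, 6, 9, 8, 8, 7, 8, 9, 8, 7, 9, 9, 8]
v[mid]=10>7: swap v[0],v[11]; hi=10 → [9, 6, 9, 8, 8, 7, 8, 9, 8, 7, 9, 10, 8]
v[mid]=9>7: swap v[0],v[10]; hi=9 → [9, 6, 9, 8, 8, 7, 8, 9, 8, 7, 9, 10, 8]
v[mid]=9>7: swap v[0],v[9]; hi=8 → [7, 6, 9, 8, 8, 7, 8, 9, 8, 9, 9, 10, 8]
v[mid]=7=7: mid=1
v[mid]=6<7: swap v[0],v[1]; lo=1,mid=2 → [6, 7, 9, 8, 8, 7, 8, 9, 8, 9, 9, 10, 8]
v[mid]=9>7: swap v[2],v[8]; hi=7 → [6, 7, 8, 8, 8, 7, 8, 9, 9, 9, 9, 10, 8]
v[mid]=8>7: swap v[2],v[7]; hi=6 → [6, 7, 9, 8, 8, 7, 8, 8, 9, 9, 9, 10, 8]
v[mid]=9>7: swap v[2],v[6]; hi=5 → [6, 7, 8, 8, 8, 7, 9, 8, 9, 9, 9, 10, 8]
v[mid]=8>7: swap v[2],v[5]; hi=4 → [6, 7, 7, 8, 8, 8, 9, 8, 9, 9, 9, 10, 8]
v[mid]=7=7: mid=3
v[mid]=8>7: swap v[3],v[4]; hi=3 → [6, 7, 7, 8, 8, 8, 9, 8, 9, 9, 9, 10, 8]
v[mid]=8>7: swap v[3],v[3]; hi=2 → [6, 7, 7, 8, 8, 8, 9, 8, 9, 9, 9, 10, 8]
end: lo=1, hi=2; v = [6, 7, 7, 8, 8, 8, 9, 8, 9, 9, 9, 10, 8]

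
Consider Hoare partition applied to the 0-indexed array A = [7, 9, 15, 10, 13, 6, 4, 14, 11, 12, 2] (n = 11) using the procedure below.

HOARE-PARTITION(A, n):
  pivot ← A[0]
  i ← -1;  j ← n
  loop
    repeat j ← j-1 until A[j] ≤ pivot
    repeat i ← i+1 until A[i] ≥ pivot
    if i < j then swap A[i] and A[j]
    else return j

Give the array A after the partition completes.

[2, 4, 6, 10, 13, 15, 9, 14, 11, 12, 7]

pivot = A[0] = 7; i = -1, j = 11
j→10 (A[10]=2≤7), i→0 (A[0]=7≥7); i<j, swap → [2, 9, 15, 10, 13, 6, 4, 14, 11, 12, 7]
j→6 (A[6]=4≤7), i→1 (A[1]=9≥7); i<j, swap → [2, 4, 15, 10, 13, 6, 9, 14, 11, 12, 7]
j→5 (A[5]=6≤7), i→2 (A[2]=15≥7); i<j, swap → [2, 4, 6, 10, 13, 15, 9, 14, 11, 12, 7]
j→2, i→3; i≥j, return j=2. A = [2, 4, 6, 10, 13, 15, 9, 14, 11, 12, 7]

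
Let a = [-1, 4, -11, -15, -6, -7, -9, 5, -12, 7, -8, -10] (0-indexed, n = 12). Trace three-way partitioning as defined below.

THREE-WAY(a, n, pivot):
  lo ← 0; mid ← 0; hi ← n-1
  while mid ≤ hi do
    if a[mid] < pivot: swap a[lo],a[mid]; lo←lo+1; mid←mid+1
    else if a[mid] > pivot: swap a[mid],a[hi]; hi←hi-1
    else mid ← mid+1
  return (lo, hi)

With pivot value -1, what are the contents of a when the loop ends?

pivot = -1; lo=0, mid=0, hi=11
a[mid]=-1=-1: mid=1
a[mid]=4>-1: swap a[1],a[11]; hi=10 → [-1, -10, -11, -15, -6, -7, -9, 5, -12, 7, -8, 4]
a[mid]=-10<-1: swap a[0],a[1]; lo=1,mid=2 → [-10, -1, -11, -15, -6, -7, -9, 5, -12, 7, -8, 4]
a[mid]=-11<-1: swap a[1],a[2]; lo=2,mid=3 → [-10, -11, -1, -15, -6, -7, -9, 5, -12, 7, -8, 4]
a[mid]=-15<-1: swap a[2],a[3]; lo=3,mid=4 → [-10, -11, -15, -1, -6, -7, -9, 5, -12, 7, -8, 4]
a[mid]=-6<-1: swap a[3],a[4]; lo=4,mid=5 → [-10, -11, -15, -6, -1, -7, -9, 5, -12, 7, -8, 4]
a[mid]=-7<-1: swap a[4],a[5]; lo=5,mid=6 → [-10, -11, -15, -6, -7, -1, -9, 5, -12, 7, -8, 4]
a[mid]=-9<-1: swap a[5],a[6]; lo=6,mid=7 → [-10, -11, -15, -6, -7, -9, -1, 5, -12, 7, -8, 4]
a[mid]=5>-1: swap a[7],a[10]; hi=9 → [-10, -11, -15, -6, -7, -9, -1, -8, -12, 7, 5, 4]
a[mid]=-8<-1: swap a[6],a[7]; lo=7,mid=8 → [-10, -11, -15, -6, -7, -9, -8, -1, -12, 7, 5, 4]
a[mid]=-12<-1: swap a[7],a[8]; lo=8,mid=9 → [-10, -11, -15, -6, -7, -9, -8, -12, -1, 7, 5, 4]
a[mid]=7>-1: swap a[9],a[9]; hi=8 → [-10, -11, -15, -6, -7, -9, -8, -12, -1, 7, 5, 4]
end: lo=8, hi=8; a = [-10, -11, -15, -6, -7, -9, -8, -12, -1, 7, 5, 4]

[-10, -11, -15, -6, -7, -9, -8, -12, -1, 7, 5, 4]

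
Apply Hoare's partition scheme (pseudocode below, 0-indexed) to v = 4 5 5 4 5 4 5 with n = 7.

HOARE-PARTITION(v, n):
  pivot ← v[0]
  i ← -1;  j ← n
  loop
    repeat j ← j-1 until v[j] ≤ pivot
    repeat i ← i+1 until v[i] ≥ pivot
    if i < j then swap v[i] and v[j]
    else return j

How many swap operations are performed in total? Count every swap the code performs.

2

pivot=4
j stops at 5 (4), i stops at 0 (4); swap ⇒ 4 5 5 4 5 4 5
j stops at 3 (4), i stops at 1 (5); swap ⇒ 4 4 5 5 5 4 5
j stops at 1, i stops at 2; i≥j ⇒ return 1. v=4 4 5 5 5 4 5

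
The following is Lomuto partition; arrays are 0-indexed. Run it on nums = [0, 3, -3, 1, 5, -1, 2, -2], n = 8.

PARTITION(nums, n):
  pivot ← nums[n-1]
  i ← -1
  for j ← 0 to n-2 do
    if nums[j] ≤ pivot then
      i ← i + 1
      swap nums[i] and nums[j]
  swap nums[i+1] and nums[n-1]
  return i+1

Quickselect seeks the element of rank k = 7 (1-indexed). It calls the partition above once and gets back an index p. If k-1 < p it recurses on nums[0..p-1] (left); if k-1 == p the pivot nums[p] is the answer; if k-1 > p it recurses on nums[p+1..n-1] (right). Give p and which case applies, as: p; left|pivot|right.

pivot=-2, i=-1
j=0: 0>-2, skip
j=1: 3>-2, skip
j=2: -3≤-2, i=0, swap(0,2) ⇒ [-3, 3, 0, 1, 5, -1, 2, -2]
j=3: 1>-2, skip
j=4: 5>-2, skip
j=5: -1>-2, skip
j=6: 2>-2, skip
swap(1,7) ⇒ [-3, -2, 0, 1, 5, -1, 2, 3]; return 1
p = 1; k-1 = 6 > 1 ⇒ right

1; right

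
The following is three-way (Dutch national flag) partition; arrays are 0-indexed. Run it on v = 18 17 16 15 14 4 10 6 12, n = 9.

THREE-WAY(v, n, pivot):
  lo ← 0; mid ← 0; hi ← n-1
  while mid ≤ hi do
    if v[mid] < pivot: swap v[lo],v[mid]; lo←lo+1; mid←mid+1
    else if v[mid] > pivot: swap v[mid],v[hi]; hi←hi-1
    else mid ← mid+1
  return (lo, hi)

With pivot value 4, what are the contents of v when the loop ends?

4 16 15 14 17 10 6 12 18

lo=0 mid=0 hi=8
18>4: swap(0,8), hi=7 ⇒ 12 17 16 15 14 4 10 6 18
12>4: swap(0,7), hi=6 ⇒ 6 17 16 15 14 4 10 12 18
6>4: swap(0,6), hi=5 ⇒ 10 17 16 15 14 4 6 12 18
10>4: swap(0,5), hi=4 ⇒ 4 17 16 15 14 10 6 12 18
4=4: mid=1
17>4: swap(1,4), hi=3 ⇒ 4 14 16 15 17 10 6 12 18
14>4: swap(1,3), hi=2 ⇒ 4 15 16 14 17 10 6 12 18
15>4: swap(1,2), hi=1 ⇒ 4 16 15 14 17 10 6 12 18
16>4: swap(1,1), hi=0 ⇒ 4 16 15 14 17 10 6 12 18
done. lo=0 hi=0; v=4 16 15 14 17 10 6 12 18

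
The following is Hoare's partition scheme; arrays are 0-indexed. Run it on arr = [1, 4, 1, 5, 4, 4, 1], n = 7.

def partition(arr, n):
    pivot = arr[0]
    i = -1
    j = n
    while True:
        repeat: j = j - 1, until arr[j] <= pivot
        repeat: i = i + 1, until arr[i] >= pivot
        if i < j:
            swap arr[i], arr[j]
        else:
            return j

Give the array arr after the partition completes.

pivot=1
j stops at 6 (1), i stops at 0 (1); swap ⇒ [1, 4, 1, 5, 4, 4, 1]
j stops at 2 (1), i stops at 1 (4); swap ⇒ [1, 1, 4, 5, 4, 4, 1]
j stops at 1, i stops at 2; i≥j ⇒ return 1. arr=[1, 1, 4, 5, 4, 4, 1]

[1, 1, 4, 5, 4, 4, 1]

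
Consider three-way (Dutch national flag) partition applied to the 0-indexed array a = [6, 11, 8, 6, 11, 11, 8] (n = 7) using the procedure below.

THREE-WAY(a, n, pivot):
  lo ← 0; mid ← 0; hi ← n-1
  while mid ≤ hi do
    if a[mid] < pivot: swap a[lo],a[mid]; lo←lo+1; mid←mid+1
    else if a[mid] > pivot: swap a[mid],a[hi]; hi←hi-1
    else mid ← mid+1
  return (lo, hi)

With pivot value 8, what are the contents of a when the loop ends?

pivot = 8; lo=0, mid=0, hi=6
a[mid]=6<8: swap a[0],a[0]; lo=1,mid=1 → [6, 11, 8, 6, 11, 11, 8]
a[mid]=11>8: swap a[1],a[6]; hi=5 → [6, 8, 8, 6, 11, 11, 11]
a[mid]=8=8: mid=2
a[mid]=8=8: mid=3
a[mid]=6<8: swap a[1],a[3]; lo=2,mid=4 → [6, 6, 8, 8, 11, 11, 11]
a[mid]=11>8: swap a[4],a[5]; hi=4 → [6, 6, 8, 8, 11, 11, 11]
a[mid]=11>8: swap a[4],a[4]; hi=3 → [6, 6, 8, 8, 11, 11, 11]
end: lo=2, hi=3; a = [6, 6, 8, 8, 11, 11, 11]

[6, 6, 8, 8, 11, 11, 11]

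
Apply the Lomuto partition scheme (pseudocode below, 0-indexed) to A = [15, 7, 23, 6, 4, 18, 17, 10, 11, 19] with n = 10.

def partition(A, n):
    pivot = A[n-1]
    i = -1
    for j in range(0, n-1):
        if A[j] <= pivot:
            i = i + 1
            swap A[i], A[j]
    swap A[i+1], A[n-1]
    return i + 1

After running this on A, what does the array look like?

pivot = A[9] = 19; i = -1
j=0: A[0]=15 ≤ 19 → i=0, swap A[0],A[0] (no change) → [15, 7, 23, 6, 4, 18, 17, 10, 11, 19]
j=1: A[1]=7 ≤ 19 → i=1, swap A[1],A[1] (no change) → [15, 7, 23, 6, 4, 18, 17, 10, 11, 19]
j=2: A[2]=23 > 19 → no swap
j=3: A[3]=6 ≤ 19 → i=2, swap A[2],A[3] → [15, 7, 6, 23, 4, 18, 17, 10, 11, 19]
j=4: A[4]=4 ≤ 19 → i=3, swap A[3],A[4] → [15, 7, 6, 4, 23, 18, 17, 10, 11, 19]
j=5: A[5]=18 ≤ 19 → i=4, swap A[4],A[5] → [15, 7, 6, 4, 18, 23, 17, 10, 11, 19]
j=6: A[6]=17 ≤ 19 → i=5, swap A[5],A[6] → [15, 7, 6, 4, 18, 17, 23, 10, 11, 19]
j=7: A[7]=10 ≤ 19 → i=6, swap A[6],A[7] → [15, 7, 6, 4, 18, 17, 10, 23, 11, 19]
j=8: A[8]=11 ≤ 19 → i=7, swap A[7],A[8] → [15, 7, 6, 4, 18, 17, 10, 11, 23, 19]
final swap A[8],A[9] → [15, 7, 6, 4, 18, 17, 10, 11, 19, 23]; return 8

[15, 7, 6, 4, 18, 17, 10, 11, 19, 23]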